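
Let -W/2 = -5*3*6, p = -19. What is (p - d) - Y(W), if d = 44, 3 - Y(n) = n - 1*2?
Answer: 112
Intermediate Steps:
W = 180 (W = -2*(-5*3)*6 = -(-30)*6 = -2*(-90) = 180)
Y(n) = 5 - n (Y(n) = 3 - (n - 1*2) = 3 - (n - 2) = 3 - (-2 + n) = 3 + (2 - n) = 5 - n)
(p - d) - Y(W) = (-19 - 1*44) - (5 - 1*180) = (-19 - 44) - (5 - 180) = -63 - 1*(-175) = -63 + 175 = 112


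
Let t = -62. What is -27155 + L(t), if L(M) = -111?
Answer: -27266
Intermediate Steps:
-27155 + L(t) = -27155 - 111 = -27266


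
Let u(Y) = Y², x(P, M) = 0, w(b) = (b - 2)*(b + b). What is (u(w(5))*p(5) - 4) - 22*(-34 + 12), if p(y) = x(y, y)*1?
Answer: 480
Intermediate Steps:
w(b) = 2*b*(-2 + b) (w(b) = (-2 + b)*(2*b) = 2*b*(-2 + b))
p(y) = 0 (p(y) = 0*1 = 0)
(u(w(5))*p(5) - 4) - 22*(-34 + 12) = ((2*5*(-2 + 5))²*0 - 4) - 22*(-34 + 12) = ((2*5*3)²*0 - 4) - 22*(-22) = (30²*0 - 4) - 1*(-484) = (900*0 - 4) + 484 = (0 - 4) + 484 = -4 + 484 = 480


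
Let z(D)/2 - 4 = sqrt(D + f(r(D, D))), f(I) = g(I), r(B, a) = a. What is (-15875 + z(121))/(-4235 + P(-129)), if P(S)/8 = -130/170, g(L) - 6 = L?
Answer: 29971/8011 - 68*sqrt(62)/72099 ≈ 3.7338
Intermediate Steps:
g(L) = 6 + L
f(I) = 6 + I
z(D) = 8 + 2*sqrt(6 + 2*D) (z(D) = 8 + 2*sqrt(D + (6 + D)) = 8 + 2*sqrt(6 + 2*D))
P(S) = -104/17 (P(S) = 8*(-130/170) = 8*(-130*1/170) = 8*(-13/17) = -104/17)
(-15875 + z(121))/(-4235 + P(-129)) = (-15875 + (8 + 2*sqrt(6 + 2*121)))/(-4235 - 104/17) = (-15875 + (8 + 2*sqrt(6 + 242)))/(-72099/17) = (-15875 + (8 + 2*sqrt(248)))*(-17/72099) = (-15875 + (8 + 2*(2*sqrt(62))))*(-17/72099) = (-15875 + (8 + 4*sqrt(62)))*(-17/72099) = (-15867 + 4*sqrt(62))*(-17/72099) = 29971/8011 - 68*sqrt(62)/72099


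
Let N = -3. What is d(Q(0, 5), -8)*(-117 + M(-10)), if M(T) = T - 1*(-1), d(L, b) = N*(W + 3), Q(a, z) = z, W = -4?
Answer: -378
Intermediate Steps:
d(L, b) = 3 (d(L, b) = -3*(-4 + 3) = -3*(-1) = 3)
M(T) = 1 + T (M(T) = T + 1 = 1 + T)
d(Q(0, 5), -8)*(-117 + M(-10)) = 3*(-117 + (1 - 10)) = 3*(-117 - 9) = 3*(-126) = -378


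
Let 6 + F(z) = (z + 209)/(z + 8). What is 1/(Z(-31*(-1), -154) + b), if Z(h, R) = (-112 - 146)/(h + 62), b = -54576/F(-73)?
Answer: 8153/54962702 ≈ 0.00014834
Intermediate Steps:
F(z) = -6 + (209 + z)/(8 + z) (F(z) = -6 + (z + 209)/(z + 8) = -6 + (209 + z)/(8 + z))
b = 1773720/263 (b = -54576*(8 - 73)/(161 - 5*(-73)) = -54576*(-65/(161 + 365)) = -54576/((-1/65*526)) = -54576/(-526/65) = -54576*(-65/526) = 1773720/263 ≈ 6744.2)
Z(h, R) = -258/(62 + h)
1/(Z(-31*(-1), -154) + b) = 1/(-258/(62 - 31*(-1)) + 1773720/263) = 1/(-258/(62 + 31) + 1773720/263) = 1/(-258/93 + 1773720/263) = 1/(-258*1/93 + 1773720/263) = 1/(-86/31 + 1773720/263) = 1/(54962702/8153) = 8153/54962702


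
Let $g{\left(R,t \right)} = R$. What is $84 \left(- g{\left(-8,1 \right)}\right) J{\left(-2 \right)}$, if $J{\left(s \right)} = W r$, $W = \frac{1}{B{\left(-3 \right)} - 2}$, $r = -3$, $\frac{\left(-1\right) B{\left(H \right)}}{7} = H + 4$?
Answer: $224$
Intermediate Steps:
$B{\left(H \right)} = -28 - 7 H$ ($B{\left(H \right)} = - 7 \left(H + 4\right) = - 7 \left(4 + H\right) = -28 - 7 H$)
$W = - \frac{1}{9}$ ($W = \frac{1}{\left(-28 - -21\right) - 2} = \frac{1}{\left(-28 + 21\right) - 2} = \frac{1}{-7 - 2} = \frac{1}{-9} = - \frac{1}{9} \approx -0.11111$)
$J{\left(s \right)} = \frac{1}{3}$ ($J{\left(s \right)} = \left(- \frac{1}{9}\right) \left(-3\right) = \frac{1}{3}$)
$84 \left(- g{\left(-8,1 \right)}\right) J{\left(-2 \right)} = 84 \left(\left(-1\right) \left(-8\right)\right) \frac{1}{3} = 84 \cdot 8 \cdot \frac{1}{3} = 672 \cdot \frac{1}{3} = 224$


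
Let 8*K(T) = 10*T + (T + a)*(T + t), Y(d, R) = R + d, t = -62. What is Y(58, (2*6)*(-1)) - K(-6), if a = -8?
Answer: -131/2 ≈ -65.500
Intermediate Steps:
K(T) = 5*T/4 + (-62 + T)*(-8 + T)/8 (K(T) = (10*T + (T - 8)*(T - 62))/8 = (10*T + (-8 + T)*(-62 + T))/8 = (10*T + (-62 + T)*(-8 + T))/8 = 5*T/4 + (-62 + T)*(-8 + T)/8)
Y(58, (2*6)*(-1)) - K(-6) = ((2*6)*(-1) + 58) - (62 - 15/2*(-6) + (⅛)*(-6)²) = (12*(-1) + 58) - (62 + 45 + (⅛)*36) = (-12 + 58) - (62 + 45 + 9/2) = 46 - 1*223/2 = 46 - 223/2 = -131/2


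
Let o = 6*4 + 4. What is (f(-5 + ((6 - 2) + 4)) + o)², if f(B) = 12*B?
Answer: 4096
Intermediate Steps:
o = 28 (o = 24 + 4 = 28)
(f(-5 + ((6 - 2) + 4)) + o)² = (12*(-5 + ((6 - 2) + 4)) + 28)² = (12*(-5 + (4 + 4)) + 28)² = (12*(-5 + 8) + 28)² = (12*3 + 28)² = (36 + 28)² = 64² = 4096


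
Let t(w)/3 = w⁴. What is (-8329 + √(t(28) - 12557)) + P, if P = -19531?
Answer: -27860 + √1831411 ≈ -26507.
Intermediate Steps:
t(w) = 3*w⁴
(-8329 + √(t(28) - 12557)) + P = (-8329 + √(3*28⁴ - 12557)) - 19531 = (-8329 + √(3*614656 - 12557)) - 19531 = (-8329 + √(1843968 - 12557)) - 19531 = (-8329 + √1831411) - 19531 = -27860 + √1831411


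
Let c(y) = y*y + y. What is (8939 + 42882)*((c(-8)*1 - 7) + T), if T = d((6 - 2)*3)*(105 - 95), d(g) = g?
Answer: 8757749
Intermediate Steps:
c(y) = y + y**2 (c(y) = y**2 + y = y + y**2)
T = 120 (T = ((6 - 2)*3)*(105 - 95) = (4*3)*10 = 12*10 = 120)
(8939 + 42882)*((c(-8)*1 - 7) + T) = (8939 + 42882)*((-8*(1 - 8)*1 - 7) + 120) = 51821*((-8*(-7)*1 - 7) + 120) = 51821*((56*1 - 7) + 120) = 51821*((56 - 7) + 120) = 51821*(49 + 120) = 51821*169 = 8757749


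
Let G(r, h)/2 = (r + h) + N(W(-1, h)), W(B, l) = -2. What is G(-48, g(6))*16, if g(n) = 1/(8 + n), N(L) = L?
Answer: -11184/7 ≈ -1597.7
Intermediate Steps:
G(r, h) = -4 + 2*h + 2*r (G(r, h) = 2*((r + h) - 2) = 2*((h + r) - 2) = 2*(-2 + h + r) = -4 + 2*h + 2*r)
G(-48, g(6))*16 = (-4 + 2/(8 + 6) + 2*(-48))*16 = (-4 + 2/14 - 96)*16 = (-4 + 2*(1/14) - 96)*16 = (-4 + ⅐ - 96)*16 = -699/7*16 = -11184/7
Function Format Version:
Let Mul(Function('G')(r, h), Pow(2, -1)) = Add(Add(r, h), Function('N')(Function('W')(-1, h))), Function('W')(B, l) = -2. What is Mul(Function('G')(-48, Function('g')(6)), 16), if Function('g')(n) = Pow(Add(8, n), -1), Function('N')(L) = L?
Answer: Rational(-11184, 7) ≈ -1597.7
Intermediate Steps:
Function('G')(r, h) = Add(-4, Mul(2, h), Mul(2, r)) (Function('G')(r, h) = Mul(2, Add(Add(r, h), -2)) = Mul(2, Add(Add(h, r), -2)) = Mul(2, Add(-2, h, r)) = Add(-4, Mul(2, h), Mul(2, r)))
Mul(Function('G')(-48, Function('g')(6)), 16) = Mul(Add(-4, Mul(2, Pow(Add(8, 6), -1)), Mul(2, -48)), 16) = Mul(Add(-4, Mul(2, Pow(14, -1)), -96), 16) = Mul(Add(-4, Mul(2, Rational(1, 14)), -96), 16) = Mul(Add(-4, Rational(1, 7), -96), 16) = Mul(Rational(-699, 7), 16) = Rational(-11184, 7)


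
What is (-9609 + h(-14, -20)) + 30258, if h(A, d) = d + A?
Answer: 20615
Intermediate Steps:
h(A, d) = A + d
(-9609 + h(-14, -20)) + 30258 = (-9609 + (-14 - 20)) + 30258 = (-9609 - 34) + 30258 = -9643 + 30258 = 20615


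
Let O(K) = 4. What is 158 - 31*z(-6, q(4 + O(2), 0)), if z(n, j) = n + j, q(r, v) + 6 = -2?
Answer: 592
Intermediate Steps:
q(r, v) = -8 (q(r, v) = -6 - 2 = -8)
z(n, j) = j + n
158 - 31*z(-6, q(4 + O(2), 0)) = 158 - 31*(-8 - 6) = 158 - 31*(-14) = 158 + 434 = 592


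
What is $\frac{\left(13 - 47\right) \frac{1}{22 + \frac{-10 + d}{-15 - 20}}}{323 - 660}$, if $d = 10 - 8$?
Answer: $\frac{595}{131093} \approx 0.0045388$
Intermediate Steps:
$d = 2$ ($d = 10 - 8 = 2$)
$\frac{\left(13 - 47\right) \frac{1}{22 + \frac{-10 + d}{-15 - 20}}}{323 - 660} = \frac{\left(13 - 47\right) \frac{1}{22 + \frac{-10 + 2}{-15 - 20}}}{323 - 660} = \frac{\left(-34\right) \frac{1}{22 - \frac{8}{-35}}}{-337} = - \frac{34}{22 - - \frac{8}{35}} \left(- \frac{1}{337}\right) = - \frac{34}{22 + \frac{8}{35}} \left(- \frac{1}{337}\right) = - \frac{34}{\frac{778}{35}} \left(- \frac{1}{337}\right) = \left(-34\right) \frac{35}{778} \left(- \frac{1}{337}\right) = \left(- \frac{595}{389}\right) \left(- \frac{1}{337}\right) = \frac{595}{131093}$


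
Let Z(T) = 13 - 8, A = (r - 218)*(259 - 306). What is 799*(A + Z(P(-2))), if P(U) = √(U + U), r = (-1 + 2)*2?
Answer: 8115443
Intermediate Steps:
r = 2 (r = 1*2 = 2)
P(U) = √2*√U (P(U) = √(2*U) = √2*√U)
A = 10152 (A = (2 - 218)*(259 - 306) = -216*(-47) = 10152)
Z(T) = 5
799*(A + Z(P(-2))) = 799*(10152 + 5) = 799*10157 = 8115443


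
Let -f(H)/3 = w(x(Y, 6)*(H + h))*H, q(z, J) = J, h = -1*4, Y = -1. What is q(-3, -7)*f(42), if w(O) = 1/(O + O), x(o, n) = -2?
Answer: -441/76 ≈ -5.8026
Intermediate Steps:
h = -4
w(O) = 1/(2*O)
f(H) = -3*H/(2*(8 - 2*H)) (f(H) = -3*1/(2*((-2*(H - 4))))*H = -3*1/(2*((-2*(-4 + H))))*H = -3*1/(2*(8 - 2*H))*H = -3*H/(2*(8 - 2*H)))
q(-3, -7)*f(42) = -21*42/(4*(-4 + 42)) = -21*42/(4*38) = -7*63/76 = -441/76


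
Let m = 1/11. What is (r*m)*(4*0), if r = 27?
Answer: 0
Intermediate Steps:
m = 1/11 ≈ 0.090909
(r*m)*(4*0) = (27*(1/11))*(4*0) = (27/11)*0 = 0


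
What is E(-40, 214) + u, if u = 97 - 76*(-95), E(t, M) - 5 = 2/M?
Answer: 783455/107 ≈ 7322.0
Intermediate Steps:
E(t, M) = 5 + 2/M
u = 7317 (u = 97 + 7220 = 7317)
E(-40, 214) + u = (5 + 2/214) + 7317 = (5 + 2*(1/214)) + 7317 = (5 + 1/107) + 7317 = 536/107 + 7317 = 783455/107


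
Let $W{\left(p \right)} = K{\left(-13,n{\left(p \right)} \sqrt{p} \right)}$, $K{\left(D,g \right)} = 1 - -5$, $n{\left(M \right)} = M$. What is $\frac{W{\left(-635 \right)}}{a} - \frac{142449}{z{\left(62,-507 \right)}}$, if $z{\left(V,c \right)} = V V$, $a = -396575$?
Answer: $- \frac{56491735239}{1524434300} \approx -37.057$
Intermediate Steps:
$z{\left(V,c \right)} = V^{2}$
$K{\left(D,g \right)} = 6$ ($K{\left(D,g \right)} = 1 + 5 = 6$)
$W{\left(p \right)} = 6$
$\frac{W{\left(-635 \right)}}{a} - \frac{142449}{z{\left(62,-507 \right)}} = \frac{6}{-396575} - \frac{142449}{62^{2}} = 6 \left(- \frac{1}{396575}\right) - \frac{142449}{3844} = - \frac{6}{396575} - \frac{142449}{3844} = - \frac{56491735239}{1524434300}$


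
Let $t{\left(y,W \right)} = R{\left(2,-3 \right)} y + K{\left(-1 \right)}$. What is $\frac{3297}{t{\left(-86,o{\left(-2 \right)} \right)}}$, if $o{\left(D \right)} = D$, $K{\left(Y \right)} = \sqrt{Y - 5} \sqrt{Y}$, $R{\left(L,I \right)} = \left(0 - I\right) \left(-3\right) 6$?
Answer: $\frac{2551878}{3594455} + \frac{1099 \sqrt{6}}{7188910} \approx 0.71032$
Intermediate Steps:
$R{\left(L,I \right)} = 18 I$ ($R{\left(L,I \right)} = - I \left(-3\right) 6 = 3 I 6 = 18 I$)
$K{\left(Y \right)} = \sqrt{Y} \sqrt{-5 + Y}$ ($K{\left(Y \right)} = \sqrt{-5 + Y} \sqrt{Y} = \sqrt{Y} \sqrt{-5 + Y}$)
$t{\left(y,W \right)} = - \sqrt{6} - 54 y$ ($t{\left(y,W \right)} = 18 \left(-3\right) y + \sqrt{-1} \sqrt{-5 - 1} = - 54 y + i \sqrt{-6} = - 54 y + i i \sqrt{6} = - 54 y - \sqrt{6} = - \sqrt{6} - 54 y$)
$\frac{3297}{t{\left(-86,o{\left(-2 \right)} \right)}} = \frac{3297}{- \sqrt{6} - -4644} = \frac{3297}{- \sqrt{6} + 4644} = \frac{3297}{4644 - \sqrt{6}}$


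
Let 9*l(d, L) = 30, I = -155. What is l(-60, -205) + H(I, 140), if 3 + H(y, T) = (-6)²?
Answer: 109/3 ≈ 36.333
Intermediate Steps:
H(y, T) = 33 (H(y, T) = -3 + (-6)² = -3 + 36 = 33)
l(d, L) = 10/3 (l(d, L) = (⅑)*30 = 10/3)
l(-60, -205) + H(I, 140) = 10/3 + 33 = 109/3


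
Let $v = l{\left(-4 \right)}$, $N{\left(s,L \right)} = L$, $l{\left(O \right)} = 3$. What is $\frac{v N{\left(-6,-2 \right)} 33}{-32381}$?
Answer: $\frac{198}{32381} \approx 0.0061147$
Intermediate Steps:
$v = 3$
$\frac{v N{\left(-6,-2 \right)} 33}{-32381} = \frac{3 \left(-2\right) 33}{-32381} = \left(-6\right) 33 \left(- \frac{1}{32381}\right) = \left(-198\right) \left(- \frac{1}{32381}\right) = \frac{198}{32381}$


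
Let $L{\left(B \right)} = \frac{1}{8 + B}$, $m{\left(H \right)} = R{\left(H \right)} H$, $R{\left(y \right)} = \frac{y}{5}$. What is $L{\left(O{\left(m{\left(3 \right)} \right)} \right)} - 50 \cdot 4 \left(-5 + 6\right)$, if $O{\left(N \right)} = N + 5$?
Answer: $- \frac{14795}{74} \approx -199.93$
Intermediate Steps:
$R{\left(y \right)} = \frac{y}{5}$ ($R{\left(y \right)} = y \frac{1}{5} = \frac{y}{5}$)
$m{\left(H \right)} = \frac{H^{2}}{5}$ ($m{\left(H \right)} = \frac{H}{5} H = \frac{H^{2}}{5}$)
$O{\left(N \right)} = 5 + N$
$L{\left(O{\left(m{\left(3 \right)} \right)} \right)} - 50 \cdot 4 \left(-5 + 6\right) = \frac{1}{8 + \left(5 + \frac{3^{2}}{5}\right)} - 50 \cdot 4 \left(-5 + 6\right) = \frac{1}{8 + \left(5 + \frac{1}{5} \cdot 9\right)} - 50 \cdot 4 \cdot 1 = \frac{1}{8 + \left(5 + \frac{9}{5}\right)} - 200 = \frac{1}{8 + \frac{34}{5}} - 200 = \frac{1}{\frac{74}{5}} - 200 = \frac{5}{74} - 200 = - \frac{14795}{74}$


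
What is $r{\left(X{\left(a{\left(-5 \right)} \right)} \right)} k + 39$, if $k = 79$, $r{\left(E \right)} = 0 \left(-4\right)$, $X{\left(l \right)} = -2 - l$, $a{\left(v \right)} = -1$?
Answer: $39$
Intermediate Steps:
$r{\left(E \right)} = 0$
$r{\left(X{\left(a{\left(-5 \right)} \right)} \right)} k + 39 = 0 \cdot 79 + 39 = 0 + 39 = 39$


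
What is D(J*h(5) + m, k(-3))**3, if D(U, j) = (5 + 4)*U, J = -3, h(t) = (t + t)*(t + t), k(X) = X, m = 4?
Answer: -18906130944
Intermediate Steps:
h(t) = 4*t**2 (h(t) = (2*t)*(2*t) = 4*t**2)
D(U, j) = 9*U
D(J*h(5) + m, k(-3))**3 = (9*(-12*5**2 + 4))**3 = (9*(-12*25 + 4))**3 = (9*(-3*100 + 4))**3 = (9*(-300 + 4))**3 = (9*(-296))**3 = (-2664)**3 = -18906130944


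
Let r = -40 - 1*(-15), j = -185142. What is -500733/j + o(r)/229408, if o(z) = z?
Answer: 324484541/119980384 ≈ 2.7045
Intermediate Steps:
r = -25 (r = -40 + 15 = -25)
-500733/j + o(r)/229408 = -500733/(-185142) - 25/229408 = -500733*(-1/185142) - 25*1/229408 = 2829/1046 - 25/229408 = 324484541/119980384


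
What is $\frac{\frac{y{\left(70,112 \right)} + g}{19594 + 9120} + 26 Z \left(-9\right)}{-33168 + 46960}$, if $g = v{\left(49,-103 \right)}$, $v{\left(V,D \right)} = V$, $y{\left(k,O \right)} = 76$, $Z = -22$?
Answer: $\frac{147819797}{396023488} \approx 0.37326$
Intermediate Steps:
$g = 49$
$\frac{\frac{y{\left(70,112 \right)} + g}{19594 + 9120} + 26 Z \left(-9\right)}{-33168 + 46960} = \frac{\frac{76 + 49}{19594 + 9120} + 26 \left(-22\right) \left(-9\right)}{-33168 + 46960} = \frac{\frac{125}{28714} - -5148}{13792} = \left(125 \cdot \frac{1}{28714} + 5148\right) \frac{1}{13792} = \left(\frac{125}{28714} + 5148\right) \frac{1}{13792} = \frac{147819797}{28714} \cdot \frac{1}{13792} = \frac{147819797}{396023488}$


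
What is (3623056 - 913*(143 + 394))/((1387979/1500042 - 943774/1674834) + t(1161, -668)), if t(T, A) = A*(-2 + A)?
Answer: 437252083078030150/62467524956632981 ≈ 6.9997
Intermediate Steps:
(3623056 - 913*(143 + 394))/((1387979/1500042 - 943774/1674834) + t(1161, -668)) = (3623056 - 913*(143 + 394))/((1387979/1500042 - 943774/1674834) - 668*(-2 - 668)) = (3623056 - 913*537)/((1387979*(1/1500042) - 943774*1/1674834) - 668*(-670)) = (3623056 - 490281)/((1387979/1500042 - 471887/837417) + 447560) = 3132775/(50496321221/139573407946 + 447560) = 3132775/(62467524956632981/139573407946) = 3132775*(139573407946/62467524956632981) = 437252083078030150/62467524956632981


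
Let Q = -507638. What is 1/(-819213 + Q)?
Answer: -1/1326851 ≈ -7.5366e-7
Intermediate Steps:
1/(-819213 + Q) = 1/(-819213 - 507638) = 1/(-1326851) = -1/1326851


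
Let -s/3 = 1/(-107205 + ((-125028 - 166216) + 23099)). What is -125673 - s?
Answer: -47171360553/375350 ≈ -1.2567e+5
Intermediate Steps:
s = 3/375350 (s = -3/(-107205 + ((-125028 - 166216) + 23099)) = -3/(-107205 + (-291244 + 23099)) = -3/(-107205 - 268145) = -3/(-375350) = -3*(-1/375350) = 3/375350 ≈ 7.9925e-6)
-125673 - s = -125673 - 1*3/375350 = -125673 - 3/375350 = -47171360553/375350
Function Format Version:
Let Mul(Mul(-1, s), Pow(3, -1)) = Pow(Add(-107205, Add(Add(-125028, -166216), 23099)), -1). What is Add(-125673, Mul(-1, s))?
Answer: Rational(-47171360553, 375350) ≈ -1.2567e+5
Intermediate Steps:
s = Rational(3, 375350) (s = Mul(-3, Pow(Add(-107205, Add(Add(-125028, -166216), 23099)), -1)) = Mul(-3, Pow(Add(-107205, Add(-291244, 23099)), -1)) = Mul(-3, Pow(Add(-107205, -268145), -1)) = Mul(-3, Pow(-375350, -1)) = Mul(-3, Rational(-1, 375350)) = Rational(3, 375350) ≈ 7.9925e-6)
Add(-125673, Mul(-1, s)) = Add(-125673, Mul(-1, Rational(3, 375350))) = Add(-125673, Rational(-3, 375350)) = Rational(-47171360553, 375350)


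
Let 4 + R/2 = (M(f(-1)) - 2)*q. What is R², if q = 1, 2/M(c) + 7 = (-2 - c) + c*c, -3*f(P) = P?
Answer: 1065024/6889 ≈ 154.60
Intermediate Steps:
f(P) = -P/3
M(c) = 2/(-9 + c² - c) (M(c) = 2/(-7 + ((-2 - c) + c*c)) = 2/(-7 + ((-2 - c) + c²)) = 2/(-7 + (-2 + c² - c)) = 2/(-9 + c² - c))
R = -1032/83 (R = -8 + 2*((2/(-9 + (-⅓*(-1))² - (-1)*(-1)/3) - 2)*1) = -8 + 2*((2/(-9 + (⅓)² - 1*⅓) - 2)*1) = -8 + 2*((2/(-9 + ⅑ - ⅓) - 2)*1) = -8 + 2*((2/(-83/9) - 2)*1) = -8 + 2*((2*(-9/83) - 2)*1) = -8 + 2*((-18/83 - 2)*1) = -8 + 2*(-184/83*1) = -8 + 2*(-184/83) = -8 - 368/83 = -1032/83 ≈ -12.434)
R² = (-1032/83)² = 1065024/6889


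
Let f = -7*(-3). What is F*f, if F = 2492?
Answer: 52332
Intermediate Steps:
f = 21
F*f = 2492*21 = 52332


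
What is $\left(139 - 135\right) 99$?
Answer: $396$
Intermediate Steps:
$\left(139 - 135\right) 99 = 4 \cdot 99 = 396$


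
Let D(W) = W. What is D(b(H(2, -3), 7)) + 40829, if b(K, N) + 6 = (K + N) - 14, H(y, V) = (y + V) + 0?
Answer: 40815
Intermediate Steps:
H(y, V) = V + y (H(y, V) = (V + y) + 0 = V + y)
b(K, N) = -20 + K + N (b(K, N) = -6 + ((K + N) - 14) = -6 + (-14 + K + N) = -20 + K + N)
D(b(H(2, -3), 7)) + 40829 = (-20 + (-3 + 2) + 7) + 40829 = (-20 - 1 + 7) + 40829 = -14 + 40829 = 40815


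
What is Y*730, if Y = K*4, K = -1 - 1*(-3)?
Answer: 5840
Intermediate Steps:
K = 2 (K = -1 + 3 = 2)
Y = 8 (Y = 2*4 = 8)
Y*730 = 8*730 = 5840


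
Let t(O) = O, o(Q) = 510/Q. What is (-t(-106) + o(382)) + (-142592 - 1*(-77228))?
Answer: -12464023/191 ≈ -65257.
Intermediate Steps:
(-t(-106) + o(382)) + (-142592 - 1*(-77228)) = (-1*(-106) + 510/382) + (-142592 - 1*(-77228)) = (106 + 510*(1/382)) + (-142592 + 77228) = (106 + 255/191) - 65364 = 20501/191 - 65364 = -12464023/191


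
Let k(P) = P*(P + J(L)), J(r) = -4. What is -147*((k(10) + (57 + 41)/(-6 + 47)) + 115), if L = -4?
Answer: -1069131/41 ≈ -26076.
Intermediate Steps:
k(P) = P*(-4 + P) (k(P) = P*(P - 4) = P*(-4 + P))
-147*((k(10) + (57 + 41)/(-6 + 47)) + 115) = -147*((10*(-4 + 10) + (57 + 41)/(-6 + 47)) + 115) = -147*((10*6 + 98/41) + 115) = -147*((60 + 98*(1/41)) + 115) = -147*((60 + 98/41) + 115) = -147*(2558/41 + 115) = -147*7273/41 = -1069131/41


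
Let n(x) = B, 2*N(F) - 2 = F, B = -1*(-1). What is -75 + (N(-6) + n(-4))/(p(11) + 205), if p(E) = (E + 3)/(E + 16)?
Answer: -416202/5549 ≈ -75.005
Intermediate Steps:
p(E) = (3 + E)/(16 + E)
B = 1
N(F) = 1 + F/2
n(x) = 1
-75 + (N(-6) + n(-4))/(p(11) + 205) = -75 + ((1 + (½)*(-6)) + 1)/((3 + 11)/(16 + 11) + 205) = -75 + ((1 - 3) + 1)/(14/27 + 205) = -75 + (-2 + 1)/((1/27)*14 + 205) = -75 - 1/(14/27 + 205) = -75 - 1/5549/27 = -75 - 1*27/5549 = -75 - 27/5549 = -416202/5549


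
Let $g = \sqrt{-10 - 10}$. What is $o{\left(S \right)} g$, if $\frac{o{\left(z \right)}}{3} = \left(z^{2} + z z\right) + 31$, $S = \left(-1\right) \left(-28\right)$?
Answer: $9594 i \sqrt{5} \approx 21453.0 i$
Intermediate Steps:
$g = 2 i \sqrt{5}$ ($g = \sqrt{-20} = 2 i \sqrt{5} \approx 4.4721 i$)
$S = 28$
$o{\left(z \right)} = 93 + 6 z^{2}$ ($o{\left(z \right)} = 3 \left(\left(z^{2} + z z\right) + 31\right) = 3 \left(\left(z^{2} + z^{2}\right) + 31\right) = 3 \left(2 z^{2} + 31\right) = 3 \left(31 + 2 z^{2}\right) = 93 + 6 z^{2}$)
$o{\left(S \right)} g = \left(93 + 6 \cdot 28^{2}\right) 2 i \sqrt{5} = \left(93 + 6 \cdot 784\right) 2 i \sqrt{5} = \left(93 + 4704\right) 2 i \sqrt{5} = 4797 \cdot 2 i \sqrt{5} = 9594 i \sqrt{5}$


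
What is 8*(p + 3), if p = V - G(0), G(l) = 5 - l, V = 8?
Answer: 48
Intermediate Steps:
p = 3 (p = 8 - (5 - 1*0) = 8 - (5 + 0) = 8 - 1*5 = 8 - 5 = 3)
8*(p + 3) = 8*(3 + 3) = 8*6 = 48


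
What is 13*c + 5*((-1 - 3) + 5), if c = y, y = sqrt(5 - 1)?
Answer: 31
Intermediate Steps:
y = 2 (y = sqrt(4) = 2)
c = 2
13*c + 5*((-1 - 3) + 5) = 13*2 + 5*((-1 - 3) + 5) = 26 + 5*(-4 + 5) = 26 + 5*1 = 26 + 5 = 31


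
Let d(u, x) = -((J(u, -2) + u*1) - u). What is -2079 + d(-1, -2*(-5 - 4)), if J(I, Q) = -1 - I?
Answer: -2079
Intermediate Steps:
d(u, x) = 1 + u (d(u, x) = -(((-1 - u) + u*1) - u) = -(((-1 - u) + u) - u) = -(-1 - u) = 1 + u)
-2079 + d(-1, -2*(-5 - 4)) = -2079 + (1 - 1) = -2079 + 0 = -2079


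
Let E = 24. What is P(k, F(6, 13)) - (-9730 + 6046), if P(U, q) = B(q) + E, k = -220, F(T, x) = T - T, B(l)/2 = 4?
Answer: 3716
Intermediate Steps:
B(l) = 8 (B(l) = 2*4 = 8)
F(T, x) = 0
P(U, q) = 32 (P(U, q) = 8 + 24 = 32)
P(k, F(6, 13)) - (-9730 + 6046) = 32 - (-9730 + 6046) = 32 - 1*(-3684) = 32 + 3684 = 3716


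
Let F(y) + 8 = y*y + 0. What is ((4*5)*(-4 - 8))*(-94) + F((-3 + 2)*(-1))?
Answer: 22553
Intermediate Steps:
F(y) = -8 + y² (F(y) = -8 + (y*y + 0) = -8 + (y² + 0) = -8 + y²)
((4*5)*(-4 - 8))*(-94) + F((-3 + 2)*(-1)) = ((4*5)*(-4 - 8))*(-94) + (-8 + ((-3 + 2)*(-1))²) = (20*(-12))*(-94) + (-8 + (-1*(-1))²) = -240*(-94) + (-8 + 1²) = 22560 + (-8 + 1) = 22560 - 7 = 22553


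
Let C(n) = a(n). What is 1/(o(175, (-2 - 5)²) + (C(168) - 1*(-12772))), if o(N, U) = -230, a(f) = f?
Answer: 1/12710 ≈ 7.8678e-5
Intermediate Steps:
C(n) = n
1/(o(175, (-2 - 5)²) + (C(168) - 1*(-12772))) = 1/(-230 + (168 - 1*(-12772))) = 1/(-230 + (168 + 12772)) = 1/(-230 + 12940) = 1/12710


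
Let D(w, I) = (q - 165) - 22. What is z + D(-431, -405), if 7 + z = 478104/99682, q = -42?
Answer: -1047584/4531 ≈ -231.20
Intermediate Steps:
D(w, I) = -229 (D(w, I) = (-42 - 165) - 22 = -207 - 22 = -229)
z = -9985/4531 (z = -7 + 478104/99682 = -7 + 478104*(1/99682) = -7 + 21732/4531 = -9985/4531 ≈ -2.2037)
z + D(-431, -405) = -9985/4531 - 229 = -1047584/4531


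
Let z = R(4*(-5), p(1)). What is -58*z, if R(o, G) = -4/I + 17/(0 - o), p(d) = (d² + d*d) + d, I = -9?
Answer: -6757/90 ≈ -75.078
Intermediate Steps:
p(d) = d + 2*d² (p(d) = (d² + d²) + d = 2*d² + d = d + 2*d²)
R(o, G) = 4/9 - 17/o (R(o, G) = -4/(-9) + 17/(0 - o) = -4*(-⅑) + 17/((-o)) = 4/9 + 17*(-1/o) = 4/9 - 17/o)
z = 233/180 (z = 4/9 - 17/(4*(-5)) = 4/9 - 17/(-20) = 4/9 - 17*(-1/20) = 4/9 + 17/20 = 233/180 ≈ 1.2944)
-58*z = -58*233/180 = -6757/90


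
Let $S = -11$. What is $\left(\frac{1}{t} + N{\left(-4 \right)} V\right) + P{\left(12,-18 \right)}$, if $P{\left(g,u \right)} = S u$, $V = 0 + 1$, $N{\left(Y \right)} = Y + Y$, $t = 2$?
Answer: $\frac{381}{2} \approx 190.5$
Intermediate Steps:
$N{\left(Y \right)} = 2 Y$
$V = 1$
$P{\left(g,u \right)} = - 11 u$
$\left(\frac{1}{t} + N{\left(-4 \right)} V\right) + P{\left(12,-18 \right)} = \left(\frac{1}{2} + 2 \left(-4\right) 1\right) - -198 = \left(\frac{1}{2} - 8\right) + 198 = - \frac{15}{2} + 198 = \frac{381}{2}$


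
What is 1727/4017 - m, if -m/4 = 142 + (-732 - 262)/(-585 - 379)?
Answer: 554288201/968097 ≈ 572.55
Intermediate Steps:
m = -137882/241 (m = -4*(142 + (-732 - 262)/(-585 - 379)) = -4*(142 - 994/(-964)) = -4*(142 - 994*(-1/964)) = -4*(142 + 497/482) = -4*68941/482 = -137882/241 ≈ -572.12)
1727/4017 - m = 1727/4017 - 1*(-137882/241) = 1727*(1/4017) + 137882/241 = 1727/4017 + 137882/241 = 554288201/968097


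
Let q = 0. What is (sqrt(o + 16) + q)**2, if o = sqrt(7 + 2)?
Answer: 19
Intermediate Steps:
o = 3 (o = sqrt(9) = 3)
(sqrt(o + 16) + q)**2 = (sqrt(3 + 16) + 0)**2 = (sqrt(19) + 0)**2 = (sqrt(19))**2 = 19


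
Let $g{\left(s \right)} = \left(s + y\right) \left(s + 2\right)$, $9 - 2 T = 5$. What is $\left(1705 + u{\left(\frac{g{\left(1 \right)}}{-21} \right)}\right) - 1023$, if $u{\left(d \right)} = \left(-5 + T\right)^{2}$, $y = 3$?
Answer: $691$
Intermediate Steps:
$T = 2$ ($T = \frac{9}{2} - \frac{5}{2} = 2$)
$g{\left(s \right)} = \left(2 + s\right) \left(3 + s\right)$ ($g{\left(s \right)} = \left(s + 3\right) \left(s + 2\right) = \left(3 + s\right) \left(2 + s\right) = \left(2 + s\right) \left(3 + s\right)$)
$u{\left(d \right)} = 9$ ($u{\left(d \right)} = \left(-5 + 2\right)^{2} = \left(-3\right)^{2} = 9$)
$\left(1705 + u{\left(\frac{g{\left(1 \right)}}{-21} \right)}\right) - 1023 = \left(1705 + 9\right) - 1023 = 1714 - 1023 = 691$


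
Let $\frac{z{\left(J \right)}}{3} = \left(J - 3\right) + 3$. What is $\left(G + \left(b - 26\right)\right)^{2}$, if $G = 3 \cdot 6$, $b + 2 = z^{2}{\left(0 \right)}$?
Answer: $100$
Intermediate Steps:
$z{\left(J \right)} = 3 J$ ($z{\left(J \right)} = 3 \left(\left(J - 3\right) + 3\right) = 3 \left(\left(-3 + J\right) + 3\right) = 3 J$)
$b = -2$ ($b = -2 + \left(3 \cdot 0\right)^{2} = -2 + 0^{2} = -2 + 0 = -2$)
$G = 18$
$\left(G + \left(b - 26\right)\right)^{2} = \left(18 - 28\right)^{2} = \left(-10\right)^{2} = 100$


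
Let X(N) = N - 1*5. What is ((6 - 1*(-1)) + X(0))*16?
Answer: 32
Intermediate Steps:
X(N) = -5 + N (X(N) = N - 5 = -5 + N)
((6 - 1*(-1)) + X(0))*16 = ((6 - 1*(-1)) + (-5 + 0))*16 = ((6 + 1) - 5)*16 = (7 - 5)*16 = 2*16 = 32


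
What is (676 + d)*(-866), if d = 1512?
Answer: -1894808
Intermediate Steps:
(676 + d)*(-866) = (676 + 1512)*(-866) = 2188*(-866) = -1894808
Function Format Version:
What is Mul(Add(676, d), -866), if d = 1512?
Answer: -1894808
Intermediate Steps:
Mul(Add(676, d), -866) = Mul(Add(676, 1512), -866) = Mul(2188, -866) = -1894808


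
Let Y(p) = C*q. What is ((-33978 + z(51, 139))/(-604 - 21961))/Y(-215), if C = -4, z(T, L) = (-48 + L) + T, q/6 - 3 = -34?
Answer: 8459/4197090 ≈ 0.0020154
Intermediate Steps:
q = -186 (q = 18 + 6*(-34) = 18 - 204 = -186)
z(T, L) = -48 + L + T
Y(p) = 744 (Y(p) = -4*(-186) = 744)
((-33978 + z(51, 139))/(-604 - 21961))/Y(-215) = ((-33978 + (-48 + 139 + 51))/(-604 - 21961))/744 = ((-33978 + 142)/(-22565))*(1/744) = -33836*(-1/22565)*(1/744) = (33836/22565)*(1/744) = 8459/4197090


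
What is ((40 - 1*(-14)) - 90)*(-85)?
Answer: 3060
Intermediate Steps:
((40 - 1*(-14)) - 90)*(-85) = ((40 + 14) - 90)*(-85) = (54 - 90)*(-85) = -36*(-85) = 3060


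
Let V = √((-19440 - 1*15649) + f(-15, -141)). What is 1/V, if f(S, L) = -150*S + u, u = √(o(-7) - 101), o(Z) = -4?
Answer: (-32839 + I*√105)^(-½) ≈ 8.6e-7 - 0.0055183*I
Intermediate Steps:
u = I*√105 (u = √(-4 - 101) = √(-105) = I*√105 ≈ 10.247*I)
f(S, L) = -150*S + I*√105
V = √(-32839 + I*√105) (V = √((-19440 - 1*15649) + (-150*(-15) + I*√105)) = √((-19440 - 15649) + (2250 + I*√105)) = √(-35089 + (2250 + I*√105)) = √(-32839 + I*√105) ≈ 0.028 + 181.22*I)
1/V = 1/(√(-32839 + I*√105)) = (-32839 + I*√105)^(-½)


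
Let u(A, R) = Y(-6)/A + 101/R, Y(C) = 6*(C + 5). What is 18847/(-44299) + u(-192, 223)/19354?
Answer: -2602808830923/6118141269056 ≈ -0.42542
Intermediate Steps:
Y(C) = 30 + 6*C (Y(C) = 6*(5 + C) = 30 + 6*C)
u(A, R) = -6/A + 101/R (u(A, R) = (30 + 6*(-6))/A + 101/R = (30 - 36)/A + 101/R = -6/A + 101/R)
18847/(-44299) + u(-192, 223)/19354 = 18847/(-44299) + (-6/(-192) + 101/223)/19354 = 18847*(-1/44299) + (-6*(-1/192) + 101*(1/223))*(1/19354) = -18847/44299 + (1/32 + 101/223)*(1/19354) = -18847/44299 + (3455/7136)*(1/19354) = -18847/44299 + 3455/138110144 = -2602808830923/6118141269056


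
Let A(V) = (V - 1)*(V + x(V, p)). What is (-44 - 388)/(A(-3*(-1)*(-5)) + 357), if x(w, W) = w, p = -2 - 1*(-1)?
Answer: -16/31 ≈ -0.51613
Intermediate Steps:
p = -1 (p = -2 + 1 = -1)
A(V) = 2*V*(-1 + V) (A(V) = (V - 1)*(V + V) = (-1 + V)*(2*V) = 2*V*(-1 + V))
(-44 - 388)/(A(-3*(-1)*(-5)) + 357) = (-44 - 388)/(2*(-3*(-1)*(-5))*(-1 - 3*(-1)*(-5)) + 357) = -432/(2*(3*(-5))*(-1 + 3*(-5)) + 357) = -432/(2*(-15)*(-1 - 15) + 357) = -432/(2*(-15)*(-16) + 357) = -432/(480 + 357) = -432/837 = -432*1/837 = -16/31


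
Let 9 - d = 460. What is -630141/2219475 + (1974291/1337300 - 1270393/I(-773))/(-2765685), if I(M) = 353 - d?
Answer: -3116736619871623589/10999846247315123250 ≈ -0.28334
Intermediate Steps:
d = -451 (d = 9 - 1*460 = 9 - 460 = -451)
I(M) = 804 (I(M) = 353 - 1*(-451) = 353 + 451 = 804)
-630141/2219475 + (1974291/1337300 - 1270393/I(-773))/(-2765685) = -630141/2219475 + (1974291/1337300 - 1270393/804)/(-2765685) = -630141*1/2219475 + (1974291*(1/1337300) - 1270393*1/804)*(-1/2765685) = -210047/739825 + (1974291/1337300 - 1270393/804)*(-1/2765685) = -210047/739825 - 212163653617/134398650*(-1/2765685) = -210047/739825 + 212163653617/371704330325250 = -3116736619871623589/10999846247315123250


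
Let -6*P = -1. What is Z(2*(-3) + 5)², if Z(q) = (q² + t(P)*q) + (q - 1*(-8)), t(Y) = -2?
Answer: 100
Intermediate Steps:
P = ⅙ (P = -⅙*(-1) = ⅙ ≈ 0.16667)
Z(q) = 8 + q² - q (Z(q) = (q² - 2*q) + (q - 1*(-8)) = (q² - 2*q) + (q + 8) = (q² - 2*q) + (8 + q) = 8 + q² - q)
Z(2*(-3) + 5)² = (8 + (2*(-3) + 5)² - (2*(-3) + 5))² = (8 + (-6 + 5)² - (-6 + 5))² = (8 + (-1)² - 1*(-1))² = (8 + 1 + 1)² = 10² = 100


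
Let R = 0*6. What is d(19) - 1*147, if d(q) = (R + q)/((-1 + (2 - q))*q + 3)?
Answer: -49852/339 ≈ -147.06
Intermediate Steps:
R = 0
d(q) = q/(3 + q*(1 - q)) (d(q) = (0 + q)/((-1 + (2 - q))*q + 3) = q/((1 - q)*q + 3) = q/(q*(1 - q) + 3) = q/(3 + q*(1 - q)))
d(19) - 1*147 = 19/(3 + 19 - 1*19²) - 1*147 = 19/(3 + 19 - 1*361) - 147 = 19/(3 + 19 - 361) - 147 = 19/(-339) - 147 = 19*(-1/339) - 147 = -19/339 - 147 = -49852/339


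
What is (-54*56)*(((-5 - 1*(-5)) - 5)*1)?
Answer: 15120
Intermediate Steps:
(-54*56)*(((-5 - 1*(-5)) - 5)*1) = -3024*((-5 + 5) - 5) = -3024*(0 - 5) = -(-15120) = -3024*(-5) = 15120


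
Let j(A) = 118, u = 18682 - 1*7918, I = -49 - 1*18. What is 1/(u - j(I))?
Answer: 1/10646 ≈ 9.3932e-5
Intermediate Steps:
I = -67 (I = -49 - 18 = -67)
u = 10764 (u = 18682 - 7918 = 10764)
1/(u - j(I)) = 1/(10764 - 1*118) = 1/(10764 - 118) = 1/10646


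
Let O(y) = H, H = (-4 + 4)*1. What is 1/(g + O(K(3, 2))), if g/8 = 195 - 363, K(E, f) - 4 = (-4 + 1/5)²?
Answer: -1/1344 ≈ -0.00074405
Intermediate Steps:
K(E, f) = 461/25 (K(E, f) = 4 + (-4 + 1/5)² = 4 + (-4 + ⅕)² = 4 + (-19/5)² = 4 + 361/25 = 461/25)
H = 0 (H = 0*1 = 0)
g = -1344 (g = 8*(195 - 363) = 8*(-168) = -1344)
O(y) = 0
1/(g + O(K(3, 2))) = 1/(-1344 + 0) = 1/(-1344) = -1/1344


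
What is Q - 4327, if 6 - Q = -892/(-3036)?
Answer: -3279862/759 ≈ -4321.3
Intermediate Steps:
Q = 4331/759 (Q = 6 - (-892)/(-3036) = 6 - (-892)*(-1)/3036 = 6 - 1*223/759 = 6 - 223/759 = 4331/759 ≈ 5.7062)
Q - 4327 = 4331/759 - 4327 = -3279862/759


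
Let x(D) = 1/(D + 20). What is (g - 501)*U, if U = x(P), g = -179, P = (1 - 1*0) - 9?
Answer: -170/3 ≈ -56.667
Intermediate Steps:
P = -8 (P = (1 + 0) - 9 = 1 - 9 = -8)
x(D) = 1/(20 + D)
U = 1/12 (U = 1/(20 - 8) = 1/12 ≈ 0.083333)
(g - 501)*U = (-179 - 501)*(1/12) = -680*1/12 = -170/3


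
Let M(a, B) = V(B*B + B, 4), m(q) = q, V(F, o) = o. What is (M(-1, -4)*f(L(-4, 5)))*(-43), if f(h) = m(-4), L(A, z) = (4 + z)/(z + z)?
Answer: 688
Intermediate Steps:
L(A, z) = (4 + z)/(2*z) (L(A, z) = (4 + z)/((2*z)) = (4 + z)*(1/(2*z)) = (4 + z)/(2*z))
M(a, B) = 4
f(h) = -4
(M(-1, -4)*f(L(-4, 5)))*(-43) = (4*(-4))*(-43) = -16*(-43) = 688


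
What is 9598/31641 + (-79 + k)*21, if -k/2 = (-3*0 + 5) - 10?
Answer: -45838211/31641 ≈ -1448.7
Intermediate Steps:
k = 10 (k = -2*((-3*0 + 5) - 10) = -2*((0 + 5) - 10) = -2*(5 - 10) = -2*(-5) = 10)
9598/31641 + (-79 + k)*21 = 9598/31641 + (-79 + 10)*21 = 9598*(1/31641) - 69*21 = 9598/31641 - 1449 = -45838211/31641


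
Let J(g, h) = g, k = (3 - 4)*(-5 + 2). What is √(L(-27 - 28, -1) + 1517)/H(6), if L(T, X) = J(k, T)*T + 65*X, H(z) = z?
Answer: √143/2 ≈ 5.9791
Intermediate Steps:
k = 3 (k = -1*(-3) = 3)
L(T, X) = 3*T + 65*X
√(L(-27 - 28, -1) + 1517)/H(6) = √((3*(-27 - 28) + 65*(-1)) + 1517)/6 = √((3*(-55) - 65) + 1517)*(⅙) = √((-165 - 65) + 1517)*(⅙) = √(-230 + 1517)*(⅙) = √1287*(⅙) = (3*√143)*(⅙) = √143/2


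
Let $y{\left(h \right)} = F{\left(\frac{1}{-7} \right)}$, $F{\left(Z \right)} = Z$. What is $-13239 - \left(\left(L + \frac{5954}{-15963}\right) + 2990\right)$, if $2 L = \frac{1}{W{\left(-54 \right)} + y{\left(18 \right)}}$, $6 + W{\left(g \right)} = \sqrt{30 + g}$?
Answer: $- \frac{1567293511787}{96576150} + \frac{49 i \sqrt{6}}{3025} \approx -16229.0 + 0.039678 i$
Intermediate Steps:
$y{\left(h \right)} = - \frac{1}{7}$ ($y{\left(h \right)} = \frac{1}{-7} = - \frac{1}{7}$)
$W{\left(g \right)} = -6 + \sqrt{30 + g}$
$L = \frac{1}{2 \left(- \frac{43}{7} + 2 i \sqrt{6}\right)}$ ($L = \frac{1}{2 \left(\left(-6 + \sqrt{30 - 54}\right) - \frac{1}{7}\right)} = \frac{1}{2 \left(\left(-6 + \sqrt{-24}\right) - \frac{1}{7}\right)} = \frac{1}{2 \left(\left(-6 + 2 i \sqrt{6}\right) - \frac{1}{7}\right)} = \frac{1}{2 \left(- \frac{43}{7} + 2 i \sqrt{6}\right)} \approx -0.049752 - 0.039678 i$)
$-13239 - \left(\left(L + \frac{5954}{-15963}\right) + 2990\right) = -13239 - \left(\left(\left(- \frac{301}{6050} - \frac{49 i \sqrt{6}}{3025}\right) + \frac{5954}{-15963}\right) + 2990\right) = -13239 - \left(\left(\left(- \frac{301}{6050} - \frac{49 i \sqrt{6}}{3025}\right) + 5954 \left(- \frac{1}{15963}\right)\right) + 2990\right) = -13239 - \left(\left(\left(- \frac{301}{6050} - \frac{49 i \sqrt{6}}{3025}\right) - \frac{5954}{15963}\right) + 2990\right) = -13239 - \left(\left(- \frac{40826563}{96576150} - \frac{49 i \sqrt{6}}{3025}\right) + 2990\right) = -13239 - \left(\frac{288721861937}{96576150} - \frac{49 i \sqrt{6}}{3025}\right) = - \frac{1567293511787}{96576150} + \frac{49 i \sqrt{6}}{3025}$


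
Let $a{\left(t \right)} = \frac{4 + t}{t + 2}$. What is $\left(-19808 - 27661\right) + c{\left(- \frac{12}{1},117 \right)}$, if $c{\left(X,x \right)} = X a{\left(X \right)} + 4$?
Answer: $- \frac{237373}{5} \approx -47475.0$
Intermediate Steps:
$a{\left(t \right)} = \frac{4 + t}{2 + t}$
$c{\left(X,x \right)} = 4 + \frac{X \left(4 + X\right)}{2 + X}$ ($c{\left(X,x \right)} = X \frac{4 + X}{2 + X} + 4 = \frac{X \left(4 + X\right)}{2 + X} + 4 = 4 + \frac{X \left(4 + X\right)}{2 + X}$)
$\left(-19808 - 27661\right) + c{\left(- \frac{12}{1},117 \right)} = \left(-19808 - 27661\right) + \frac{8 + \left(- \frac{12}{1}\right)^{2} + 8 \left(- \frac{12}{1}\right)}{2 - \frac{12}{1}} = -47469 + \frac{8 + \left(\left(-12\right) 1\right)^{2} + 8 \left(\left(-12\right) 1\right)}{2 - 12} = -47469 + \frac{8 + \left(-12\right)^{2} + 8 \left(-12\right)}{2 - 12} = -47469 + \frac{8 + 144 - 96}{-10} = -47469 - \frac{28}{5} = - \frac{237373}{5}$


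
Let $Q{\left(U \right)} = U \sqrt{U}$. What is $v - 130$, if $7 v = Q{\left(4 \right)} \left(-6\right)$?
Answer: $- \frac{958}{7} \approx -136.86$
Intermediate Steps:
$Q{\left(U \right)} = U^{\frac{3}{2}}$
$v = - \frac{48}{7}$ ($v = \frac{4^{\frac{3}{2}} \left(-6\right)}{7} = \frac{8 \left(-6\right)}{7} = \frac{1}{7} \left(-48\right) = - \frac{48}{7} \approx -6.8571$)
$v - 130 = - \frac{48}{7} - 130 = - \frac{958}{7}$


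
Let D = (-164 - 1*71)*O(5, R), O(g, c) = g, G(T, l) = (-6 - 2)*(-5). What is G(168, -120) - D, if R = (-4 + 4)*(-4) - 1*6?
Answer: 1215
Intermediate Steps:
G(T, l) = 40 (G(T, l) = -8*(-5) = 40)
R = -6 (R = 0*(-4) - 6 = 0 - 6 = -6)
D = -1175 (D = (-164 - 1*71)*5 = (-164 - 71)*5 = -235*5 = -1175)
G(168, -120) - D = 40 - 1*(-1175) = 40 + 1175 = 1215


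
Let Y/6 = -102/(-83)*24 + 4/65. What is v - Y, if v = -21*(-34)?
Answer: 2895318/5395 ≈ 536.67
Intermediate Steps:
v = 714
Y = 956712/5395 (Y = 6*(-102/(-83)*24 + 4/65) = 6*(-102*(-1/83)*24 + 4*(1/65)) = 6*((102/83)*24 + 4/65) = 6*(2448/83 + 4/65) = 6*(159452/5395) = 956712/5395 ≈ 177.33)
v - Y = 714 - 1*956712/5395 = 714 - 956712/5395 = 2895318/5395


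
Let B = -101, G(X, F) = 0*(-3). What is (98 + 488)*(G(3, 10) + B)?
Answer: -59186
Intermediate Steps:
G(X, F) = 0
(98 + 488)*(G(3, 10) + B) = (98 + 488)*(0 - 101) = 586*(-101) = -59186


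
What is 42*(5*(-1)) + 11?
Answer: -199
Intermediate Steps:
42*(5*(-1)) + 11 = 42*(-5) + 11 = -210 + 11 = -199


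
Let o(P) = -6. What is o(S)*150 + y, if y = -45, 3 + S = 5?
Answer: -945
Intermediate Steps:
S = 2 (S = -3 + 5 = 2)
o(S)*150 + y = -6*150 - 45 = -900 - 45 = -945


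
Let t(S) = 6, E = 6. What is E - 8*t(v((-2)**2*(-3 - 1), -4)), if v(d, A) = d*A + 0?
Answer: -42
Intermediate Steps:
v(d, A) = A*d (v(d, A) = A*d + 0 = A*d)
E - 8*t(v((-2)**2*(-3 - 1), -4)) = 6 - 8*6 = 6 - 48 = -42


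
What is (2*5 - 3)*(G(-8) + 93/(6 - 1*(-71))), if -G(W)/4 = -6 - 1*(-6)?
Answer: 93/11 ≈ 8.4545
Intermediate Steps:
G(W) = 0 (G(W) = -4*(-6 - 1*(-6)) = -4*(-6 + 6) = -4*0 = 0)
(2*5 - 3)*(G(-8) + 93/(6 - 1*(-71))) = (2*5 - 3)*(0 + 93/(6 - 1*(-71))) = (10 - 3)*(0 + 93/(6 + 71)) = 7*(0 + 93/77) = 7*(93/77) = 93/11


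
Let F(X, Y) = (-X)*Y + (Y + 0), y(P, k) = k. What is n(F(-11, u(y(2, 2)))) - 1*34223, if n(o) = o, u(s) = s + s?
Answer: -34175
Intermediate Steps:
u(s) = 2*s
F(X, Y) = Y - X*Y (F(X, Y) = -X*Y + Y = Y - X*Y)
n(F(-11, u(y(2, 2)))) - 1*34223 = (2*2)*(1 - 1*(-11)) - 1*34223 = 4*(1 + 11) - 34223 = 4*12 - 34223 = 48 - 34223 = -34175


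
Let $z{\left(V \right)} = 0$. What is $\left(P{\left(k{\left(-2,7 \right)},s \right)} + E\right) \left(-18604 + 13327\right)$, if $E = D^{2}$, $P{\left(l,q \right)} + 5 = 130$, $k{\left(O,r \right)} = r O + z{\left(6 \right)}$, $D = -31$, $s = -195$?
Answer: $-5730822$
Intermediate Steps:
$k{\left(O,r \right)} = O r$ ($k{\left(O,r \right)} = r O + 0 = O r + 0 = O r$)
$P{\left(l,q \right)} = 125$ ($P{\left(l,q \right)} = -5 + 130 = 125$)
$E = 961$ ($E = \left(-31\right)^{2} = 961$)
$\left(P{\left(k{\left(-2,7 \right)},s \right)} + E\right) \left(-18604 + 13327\right) = \left(125 + 961\right) \left(-18604 + 13327\right) = 1086 \left(-5277\right) = -5730822$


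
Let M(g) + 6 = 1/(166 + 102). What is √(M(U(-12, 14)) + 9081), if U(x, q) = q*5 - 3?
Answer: √162950767/134 ≈ 95.263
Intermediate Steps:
U(x, q) = -3 + 5*q (U(x, q) = 5*q - 3 = -3 + 5*q)
M(g) = -1607/268 (M(g) = -6 + 1/(166 + 102) = -6 + 1/268 = -1607/268)
√(M(U(-12, 14)) + 9081) = √(-1607/268 + 9081) = √(2432101/268) = √162950767/134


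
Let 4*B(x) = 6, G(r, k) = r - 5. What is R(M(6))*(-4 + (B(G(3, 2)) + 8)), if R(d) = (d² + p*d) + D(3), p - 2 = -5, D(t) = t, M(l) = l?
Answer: 231/2 ≈ 115.50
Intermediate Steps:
G(r, k) = -5 + r
B(x) = 3/2 (B(x) = (¼)*6 = 3/2)
p = -3 (p = 2 - 5 = -3)
R(d) = 3 + d² - 3*d (R(d) = (d² - 3*d) + 3 = 3 + d² - 3*d)
R(M(6))*(-4 + (B(G(3, 2)) + 8)) = (3 + 6² - 3*6)*(-4 + (3/2 + 8)) = (3 + 36 - 18)*(-4 + 19/2) = 21*(11/2) = 231/2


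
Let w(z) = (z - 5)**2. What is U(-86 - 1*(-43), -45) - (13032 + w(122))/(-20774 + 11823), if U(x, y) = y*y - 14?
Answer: 18027182/8951 ≈ 2014.0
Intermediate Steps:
w(z) = (-5 + z)**2
U(x, y) = -14 + y**2 (U(x, y) = y**2 - 14 = -14 + y**2)
U(-86 - 1*(-43), -45) - (13032 + w(122))/(-20774 + 11823) = (-14 + (-45)**2) - (13032 + (-5 + 122)**2)/(-20774 + 11823) = (-14 + 2025) - (13032 + 117**2)/(-8951) = 2011 - (13032 + 13689)*(-1)/8951 = 2011 - 26721*(-1)/8951 = 2011 - 1*(-26721/8951) = 2011 + 26721/8951 = 18027182/8951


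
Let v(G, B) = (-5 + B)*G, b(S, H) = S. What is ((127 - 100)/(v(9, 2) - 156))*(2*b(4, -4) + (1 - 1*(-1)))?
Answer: -90/61 ≈ -1.4754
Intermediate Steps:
v(G, B) = G*(-5 + B)
((127 - 100)/(v(9, 2) - 156))*(2*b(4, -4) + (1 - 1*(-1))) = ((127 - 100)/(9*(-5 + 2) - 156))*(2*4 + (1 - 1*(-1))) = (27/(9*(-3) - 156))*(8 + (1 + 1)) = (27/(-27 - 156))*(8 + 2) = (27/(-183))*10 = (27*(-1/183))*10 = -9/61*10 = -90/61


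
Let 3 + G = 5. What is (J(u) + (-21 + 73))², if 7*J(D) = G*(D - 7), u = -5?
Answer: 115600/49 ≈ 2359.2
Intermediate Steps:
G = 2 (G = -3 + 5 = 2)
J(D) = -2 + 2*D/7 (J(D) = (2*(D - 7))/7 = (2*(-7 + D))/7 = (-14 + 2*D)/7 = -2 + 2*D/7)
(J(u) + (-21 + 73))² = ((-2 + (2/7)*(-5)) + (-21 + 73))² = ((-2 - 10/7) + 52)² = (-24/7 + 52)² = (340/7)² = 115600/49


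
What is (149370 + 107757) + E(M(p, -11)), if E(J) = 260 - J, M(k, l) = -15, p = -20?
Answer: 257402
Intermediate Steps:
(149370 + 107757) + E(M(p, -11)) = (149370 + 107757) + (260 - 1*(-15)) = 257127 + (260 + 15) = 257127 + 275 = 257402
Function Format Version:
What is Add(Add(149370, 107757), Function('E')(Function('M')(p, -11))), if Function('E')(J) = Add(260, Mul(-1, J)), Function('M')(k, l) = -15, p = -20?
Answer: 257402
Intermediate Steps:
Add(Add(149370, 107757), Function('E')(Function('M')(p, -11))) = Add(Add(149370, 107757), Add(260, Mul(-1, -15))) = Add(257127, Add(260, 15)) = Add(257127, 275) = 257402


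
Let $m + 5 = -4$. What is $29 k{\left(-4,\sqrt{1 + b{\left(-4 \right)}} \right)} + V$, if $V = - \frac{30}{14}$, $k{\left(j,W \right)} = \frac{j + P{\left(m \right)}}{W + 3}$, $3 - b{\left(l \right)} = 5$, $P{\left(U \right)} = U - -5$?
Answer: $- \frac{2511}{35} + \frac{116 i}{5} \approx -71.743 + 23.2 i$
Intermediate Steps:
$m = -9$ ($m = -5 - 4 = -9$)
$P{\left(U \right)} = 5 + U$ ($P{\left(U \right)} = U + 5 = 5 + U$)
$b{\left(l \right)} = -2$ ($b{\left(l \right)} = 3 - 5 = -2$)
$k{\left(j,W \right)} = \frac{-4 + j}{3 + W}$ ($k{\left(j,W \right)} = \frac{j + \left(5 - 9\right)}{W + 3} = \frac{j - 4}{3 + W} = \frac{-4 + j}{3 + W}$)
$V = - \frac{15}{7}$ ($V = \left(-30\right) \frac{1}{14} = - \frac{15}{7} \approx -2.1429$)
$29 k{\left(-4,\sqrt{1 + b{\left(-4 \right)}} \right)} + V = 29 \frac{-4 - 4}{3 + \sqrt{1 - 2}} - \frac{15}{7} = 29 \frac{1}{3 + \sqrt{-1}} \left(-8\right) - \frac{15}{7} = 29 \frac{1}{3 + i} \left(-8\right) - \frac{15}{7} = 29 \frac{3 - i}{10} \left(-8\right) - \frac{15}{7} = 29 \left(- \frac{4 \left(3 - i\right)}{5}\right) - \frac{15}{7} = - \frac{116 \left(3 - i\right)}{5} - \frac{15}{7} = - \frac{15}{7} - \frac{116 \left(3 - i\right)}{5}$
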